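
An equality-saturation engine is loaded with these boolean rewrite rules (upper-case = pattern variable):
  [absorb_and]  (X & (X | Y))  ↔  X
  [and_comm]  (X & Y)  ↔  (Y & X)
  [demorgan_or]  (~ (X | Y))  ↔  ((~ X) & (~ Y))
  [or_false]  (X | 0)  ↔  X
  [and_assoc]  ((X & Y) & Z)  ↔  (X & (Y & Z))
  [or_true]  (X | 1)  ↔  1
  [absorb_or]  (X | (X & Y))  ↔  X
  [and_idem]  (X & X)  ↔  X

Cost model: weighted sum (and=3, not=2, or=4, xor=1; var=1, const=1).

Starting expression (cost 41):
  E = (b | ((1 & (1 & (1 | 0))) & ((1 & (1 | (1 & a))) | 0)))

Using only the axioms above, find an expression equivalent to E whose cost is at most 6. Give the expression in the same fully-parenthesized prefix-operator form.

(b | 1)   [cost 6]

1. [or_false →] ((1 & (1 | (1 & a))) | 0)  →  (1 & (1 | (1 & a)));  E = (b | ((1 & (1 & (1 | 0))) & (1 & (1 | (1 & a)))))
2. [absorb_or →] (1 | (1 & a))  →  1;  E = (b | ((1 & (1 & (1 | 0))) & (1 & 1)))
3. [absorb_and →] (1 & (1 | 0))  →  1;  E = (b | ((1 & 1) & (1 & 1)))
4. [and_idem →] ((1 & 1) & (1 & 1))  →  (1 & 1);  E = (b | (1 & 1))
5. [and_idem →] (1 & 1)  →  1;  cost 6 ≤ 6, done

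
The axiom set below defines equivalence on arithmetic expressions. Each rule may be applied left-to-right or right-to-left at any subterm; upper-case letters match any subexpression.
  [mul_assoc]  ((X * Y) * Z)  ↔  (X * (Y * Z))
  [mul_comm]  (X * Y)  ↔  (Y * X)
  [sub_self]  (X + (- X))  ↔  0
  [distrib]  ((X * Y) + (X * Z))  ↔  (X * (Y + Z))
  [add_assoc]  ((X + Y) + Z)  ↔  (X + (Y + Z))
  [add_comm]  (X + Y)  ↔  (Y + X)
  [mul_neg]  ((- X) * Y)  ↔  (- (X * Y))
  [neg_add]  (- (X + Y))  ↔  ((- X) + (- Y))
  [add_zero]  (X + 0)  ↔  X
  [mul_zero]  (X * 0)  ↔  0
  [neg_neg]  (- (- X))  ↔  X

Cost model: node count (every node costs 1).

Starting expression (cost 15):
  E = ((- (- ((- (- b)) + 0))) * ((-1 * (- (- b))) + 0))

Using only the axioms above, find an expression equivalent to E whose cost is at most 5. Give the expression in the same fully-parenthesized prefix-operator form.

(b * (-1 * b))   [cost 5]

step 1: neg_neg (→) rewrites (- (- b)) into b, now ((- (- (b + 0))) * ((-1 * (- (- b))) + 0))
step 2: add_zero (→) rewrites ((-1 * (- (- b))) + 0) into (-1 * (- (- b))), now ((- (- (b + 0))) * (-1 * (- (- b))))
step 3: neg_neg (→) rewrites (- (- (b + 0))) into (b + 0), now ((b + 0) * (-1 * (- (- b))))
step 4: add_zero (→) rewrites (b + 0) into b, now (b * (-1 * (- (- b))))
step 5: neg_neg (→) rewrites (- (- b)) into b, reaching cost 5 (bound 5)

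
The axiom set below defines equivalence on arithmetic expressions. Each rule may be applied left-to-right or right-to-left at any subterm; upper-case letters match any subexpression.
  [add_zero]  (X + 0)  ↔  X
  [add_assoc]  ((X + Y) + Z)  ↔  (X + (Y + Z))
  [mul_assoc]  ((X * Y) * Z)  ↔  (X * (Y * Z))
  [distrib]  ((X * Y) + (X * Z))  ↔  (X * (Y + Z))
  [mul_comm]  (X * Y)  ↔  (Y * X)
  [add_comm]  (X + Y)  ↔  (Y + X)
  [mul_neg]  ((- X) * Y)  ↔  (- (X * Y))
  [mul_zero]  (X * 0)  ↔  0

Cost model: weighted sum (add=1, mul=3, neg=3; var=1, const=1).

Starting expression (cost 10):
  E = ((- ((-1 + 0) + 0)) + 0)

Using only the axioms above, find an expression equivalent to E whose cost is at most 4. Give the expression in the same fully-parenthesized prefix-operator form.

(- -1)   [cost 4]

step 1: add_zero (→) rewrites ((- ((-1 + 0) + 0)) + 0) into (- ((-1 + 0) + 0))
step 2: add_zero (→) rewrites (-1 + 0) into -1, now (- (-1 + 0))
step 3: add_zero (→) rewrites (-1 + 0) into -1, reaching cost 4 (bound 4)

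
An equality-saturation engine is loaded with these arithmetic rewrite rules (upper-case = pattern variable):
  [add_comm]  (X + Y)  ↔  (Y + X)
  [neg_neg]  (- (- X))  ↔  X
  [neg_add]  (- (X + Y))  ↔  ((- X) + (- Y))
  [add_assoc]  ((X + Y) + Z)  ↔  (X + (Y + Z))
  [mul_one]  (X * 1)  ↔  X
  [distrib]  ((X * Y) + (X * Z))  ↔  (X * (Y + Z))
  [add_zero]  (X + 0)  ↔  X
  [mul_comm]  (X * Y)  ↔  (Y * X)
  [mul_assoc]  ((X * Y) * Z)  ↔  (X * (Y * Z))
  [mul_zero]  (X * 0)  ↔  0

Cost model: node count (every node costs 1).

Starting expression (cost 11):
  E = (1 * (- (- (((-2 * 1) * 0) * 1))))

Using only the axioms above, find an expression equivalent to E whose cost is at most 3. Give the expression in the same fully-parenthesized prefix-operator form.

1. [mul_one →] (-2 * 1)  →  -2;  E = (1 * (- (- ((-2 * 0) * 1))))
2. [mul_one →] ((-2 * 0) * 1)  →  (-2 * 0);  E = (1 * (- (- (-2 * 0))))
3. [mul_zero →] (-2 * 0)  →  0;  E = (1 * (- (- 0)))
4. [neg_neg →] (- (- 0))  →  0;  cost 3 ≤ 3, done

(1 * 0)   [cost 3]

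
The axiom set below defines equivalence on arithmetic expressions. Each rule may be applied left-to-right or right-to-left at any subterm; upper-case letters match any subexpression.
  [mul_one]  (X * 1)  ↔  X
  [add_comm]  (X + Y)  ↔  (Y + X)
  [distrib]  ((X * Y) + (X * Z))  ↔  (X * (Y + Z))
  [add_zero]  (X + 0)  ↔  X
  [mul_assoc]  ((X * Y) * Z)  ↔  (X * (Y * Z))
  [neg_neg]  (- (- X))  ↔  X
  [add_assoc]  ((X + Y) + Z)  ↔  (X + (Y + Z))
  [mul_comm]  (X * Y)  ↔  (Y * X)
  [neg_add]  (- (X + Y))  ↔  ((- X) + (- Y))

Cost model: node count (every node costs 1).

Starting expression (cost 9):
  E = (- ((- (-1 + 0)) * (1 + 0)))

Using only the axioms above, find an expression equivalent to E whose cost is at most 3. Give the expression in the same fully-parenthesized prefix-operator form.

(1) (1 + 0)  =[add_zero →]=  1    ⊢ (- ((- (-1 + 0)) * 1))
(2) (-1 + 0)  =[add_zero →]=  -1    ⊢ (- ((- -1) * 1))
(3) ((- -1) * 1)  =[mul_one →]=  (- -1)    ⊢ cost 3, within 3

(- (- -1))   [cost 3]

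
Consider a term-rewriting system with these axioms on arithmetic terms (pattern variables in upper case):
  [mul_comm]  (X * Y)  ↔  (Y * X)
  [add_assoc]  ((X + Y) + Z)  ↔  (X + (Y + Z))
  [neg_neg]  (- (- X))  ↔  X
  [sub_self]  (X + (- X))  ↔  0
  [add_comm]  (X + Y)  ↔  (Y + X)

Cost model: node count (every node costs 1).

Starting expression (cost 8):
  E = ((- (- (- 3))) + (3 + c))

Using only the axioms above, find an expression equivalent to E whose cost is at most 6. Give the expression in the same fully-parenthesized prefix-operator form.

((- 3) + (3 + c))   [cost 6]

step 1: neg_neg (→) rewrites (- (- (- 3))) into (- 3), reaching cost 6 (bound 6)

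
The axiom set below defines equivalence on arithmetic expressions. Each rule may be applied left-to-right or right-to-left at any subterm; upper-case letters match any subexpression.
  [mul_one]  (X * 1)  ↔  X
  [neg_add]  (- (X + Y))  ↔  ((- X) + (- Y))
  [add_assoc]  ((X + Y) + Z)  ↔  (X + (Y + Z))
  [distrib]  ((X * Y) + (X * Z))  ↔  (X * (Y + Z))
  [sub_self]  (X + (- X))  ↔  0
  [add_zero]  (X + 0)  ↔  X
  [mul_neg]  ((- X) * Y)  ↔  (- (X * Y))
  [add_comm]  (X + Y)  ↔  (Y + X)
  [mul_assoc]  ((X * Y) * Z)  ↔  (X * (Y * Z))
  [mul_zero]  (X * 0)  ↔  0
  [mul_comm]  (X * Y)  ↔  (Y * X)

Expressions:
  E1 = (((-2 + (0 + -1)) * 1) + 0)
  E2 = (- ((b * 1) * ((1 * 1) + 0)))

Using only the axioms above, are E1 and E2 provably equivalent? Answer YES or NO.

NO

All listed rules preserve value, hence provable equivalence implies equal values everywhere; look for a separating assignment.
b=0 gives E1 ↦ -3, E2 ↦ 0; values differ ⇒ not provably equivalent.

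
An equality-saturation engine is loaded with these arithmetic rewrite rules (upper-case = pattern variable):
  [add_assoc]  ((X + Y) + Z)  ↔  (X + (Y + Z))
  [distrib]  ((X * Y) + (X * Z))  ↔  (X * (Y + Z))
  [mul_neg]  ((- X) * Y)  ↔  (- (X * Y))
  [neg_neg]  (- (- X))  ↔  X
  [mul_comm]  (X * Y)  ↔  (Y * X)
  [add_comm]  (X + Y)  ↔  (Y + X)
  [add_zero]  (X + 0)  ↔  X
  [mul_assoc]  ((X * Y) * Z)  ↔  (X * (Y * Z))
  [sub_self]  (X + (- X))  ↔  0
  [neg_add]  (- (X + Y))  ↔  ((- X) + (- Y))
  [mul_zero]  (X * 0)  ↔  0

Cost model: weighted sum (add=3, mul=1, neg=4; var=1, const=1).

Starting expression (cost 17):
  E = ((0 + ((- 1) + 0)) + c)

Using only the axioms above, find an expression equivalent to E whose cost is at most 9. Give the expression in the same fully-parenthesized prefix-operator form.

1. [add_zero →] ((- 1) + 0)  →  (- 1);  E = ((0 + (- 1)) + c)
2. [add_comm →] (0 + (- 1))  →  ((- 1) + 0);  E = (((- 1) + 0) + c)
3. [add_zero →] ((- 1) + 0)  →  (- 1);  cost 9 ≤ 9, done

((- 1) + c)   [cost 9]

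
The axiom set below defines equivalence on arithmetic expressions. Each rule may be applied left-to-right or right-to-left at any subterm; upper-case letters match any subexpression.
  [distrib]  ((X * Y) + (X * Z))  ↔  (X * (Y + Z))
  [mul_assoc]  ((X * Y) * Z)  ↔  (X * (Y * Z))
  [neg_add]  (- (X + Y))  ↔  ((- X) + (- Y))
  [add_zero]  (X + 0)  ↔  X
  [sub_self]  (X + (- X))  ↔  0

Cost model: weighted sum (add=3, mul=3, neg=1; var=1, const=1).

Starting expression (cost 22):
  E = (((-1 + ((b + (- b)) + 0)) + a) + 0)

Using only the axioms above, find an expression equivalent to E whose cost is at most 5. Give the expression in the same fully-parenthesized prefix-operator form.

(-1 + a)   [cost 5]

(1) ((b + (- b)) + 0)  =[add_zero →]=  (b + (- b))    ⊢ (((-1 + (b + (- b))) + a) + 0)
(2) (((-1 + (b + (- b))) + a) + 0)  =[add_zero →]=  ((-1 + (b + (- b))) + a)
(3) (b + (- b))  =[sub_self →]=  0    ⊢ ((-1 + 0) + a)
(4) (-1 + 0)  =[add_zero →]=  -1    ⊢ cost 5, within 5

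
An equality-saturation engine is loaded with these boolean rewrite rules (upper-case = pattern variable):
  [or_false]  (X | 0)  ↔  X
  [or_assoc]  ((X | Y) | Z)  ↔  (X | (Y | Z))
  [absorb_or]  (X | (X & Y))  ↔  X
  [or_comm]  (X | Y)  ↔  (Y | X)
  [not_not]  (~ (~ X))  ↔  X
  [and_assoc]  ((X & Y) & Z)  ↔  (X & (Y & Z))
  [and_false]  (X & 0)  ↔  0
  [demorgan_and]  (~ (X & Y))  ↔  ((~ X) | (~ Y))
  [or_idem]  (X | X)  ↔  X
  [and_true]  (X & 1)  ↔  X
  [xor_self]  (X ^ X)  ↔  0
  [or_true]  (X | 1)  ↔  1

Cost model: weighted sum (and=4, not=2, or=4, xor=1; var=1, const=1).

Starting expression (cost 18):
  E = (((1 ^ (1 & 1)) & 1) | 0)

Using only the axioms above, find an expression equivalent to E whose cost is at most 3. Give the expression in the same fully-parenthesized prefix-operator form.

(1 ^ 1)   [cost 3]

1. [or_false →] (((1 ^ (1 & 1)) & 1) | 0)  →  ((1 ^ (1 & 1)) & 1)
2. [and_true →] ((1 ^ (1 & 1)) & 1)  →  (1 ^ (1 & 1))
3. [and_true →] (1 & 1)  →  1;  cost 3 ≤ 3, done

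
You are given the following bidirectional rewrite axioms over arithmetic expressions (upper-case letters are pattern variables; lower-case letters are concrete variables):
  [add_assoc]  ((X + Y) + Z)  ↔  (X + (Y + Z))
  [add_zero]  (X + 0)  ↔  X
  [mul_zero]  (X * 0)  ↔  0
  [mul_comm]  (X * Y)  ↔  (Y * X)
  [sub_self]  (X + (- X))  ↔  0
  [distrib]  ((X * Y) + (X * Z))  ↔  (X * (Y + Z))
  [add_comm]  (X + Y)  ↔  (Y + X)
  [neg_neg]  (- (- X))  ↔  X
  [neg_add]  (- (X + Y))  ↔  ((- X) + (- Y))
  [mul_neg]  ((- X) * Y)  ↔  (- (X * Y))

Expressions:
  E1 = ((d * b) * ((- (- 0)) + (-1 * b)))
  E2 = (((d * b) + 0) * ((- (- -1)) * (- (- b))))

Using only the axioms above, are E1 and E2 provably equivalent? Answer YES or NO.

YES

1. [neg_neg →] (- (- 0))  →  0;  E1 = ((d * b) * (0 + (-1 * b)))
2. [add_comm →] (0 + (-1 * b))  →  ((-1 * b) + 0);  E1 = ((d * b) * ((-1 * b) + 0))
3. [add_zero →] ((-1 * b) + 0)  →  (-1 * b);  E1 = ((d * b) * (-1 * b))
4. [neg_neg ←] -1  →  (- (- -1));  E1 = ((d * b) * ((- (- -1)) * b))
5. [neg_neg ←] b  →  (- (- b));  E1 = ((d * b) * ((- (- -1)) * (- (- b))))
6. [add_zero ←] (d * b)  →  ((d * b) + 0);  this is E2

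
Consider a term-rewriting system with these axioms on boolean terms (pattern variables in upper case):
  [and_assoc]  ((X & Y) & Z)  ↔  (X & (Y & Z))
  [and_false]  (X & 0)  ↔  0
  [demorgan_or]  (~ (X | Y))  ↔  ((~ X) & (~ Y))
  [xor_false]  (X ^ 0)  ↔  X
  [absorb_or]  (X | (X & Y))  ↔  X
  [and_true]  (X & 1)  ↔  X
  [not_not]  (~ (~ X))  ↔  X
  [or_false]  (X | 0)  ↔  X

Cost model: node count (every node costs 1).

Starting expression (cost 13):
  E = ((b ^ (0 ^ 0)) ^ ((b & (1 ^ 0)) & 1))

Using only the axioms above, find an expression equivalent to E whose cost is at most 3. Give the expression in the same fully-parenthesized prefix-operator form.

(1) (1 ^ 0)  =[xor_false →]=  1    ⊢ ((b ^ (0 ^ 0)) ^ ((b & 1) & 1))
(2) (0 ^ 0)  =[xor_false →]=  0    ⊢ ((b ^ 0) ^ ((b & 1) & 1))
(3) ((b & 1) & 1)  =[and_true →]=  (b & 1)    ⊢ ((b ^ 0) ^ (b & 1))
(4) (b & 1)  =[and_true →]=  b    ⊢ ((b ^ 0) ^ b)
(5) (b ^ 0)  =[xor_false →]=  b    ⊢ cost 3, within 3

(b ^ b)   [cost 3]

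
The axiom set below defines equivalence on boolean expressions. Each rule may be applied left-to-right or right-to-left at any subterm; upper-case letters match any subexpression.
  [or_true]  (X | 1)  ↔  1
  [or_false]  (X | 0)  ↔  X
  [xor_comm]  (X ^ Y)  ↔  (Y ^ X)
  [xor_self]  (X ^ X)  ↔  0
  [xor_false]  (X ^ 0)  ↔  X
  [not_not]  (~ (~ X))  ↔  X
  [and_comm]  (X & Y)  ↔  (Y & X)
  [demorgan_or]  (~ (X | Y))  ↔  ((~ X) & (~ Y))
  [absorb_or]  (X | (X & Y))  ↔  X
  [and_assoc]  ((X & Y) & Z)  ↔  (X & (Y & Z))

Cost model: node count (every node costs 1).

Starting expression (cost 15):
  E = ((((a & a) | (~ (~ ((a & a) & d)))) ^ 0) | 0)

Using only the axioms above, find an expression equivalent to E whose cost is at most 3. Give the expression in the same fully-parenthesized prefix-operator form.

1. [not_not →] (~ (~ ((a & a) & d)))  →  ((a & a) & d);  E = ((((a & a) | ((a & a) & d)) ^ 0) | 0)
2. [absorb_or →] ((a & a) | ((a & a) & d))  →  (a & a);  E = (((a & a) ^ 0) | 0)
3. [or_false →] (((a & a) ^ 0) | 0)  →  ((a & a) ^ 0)
4. [xor_false →] ((a & a) ^ 0)  →  (a & a);  cost 3 ≤ 3, done

(a & a)   [cost 3]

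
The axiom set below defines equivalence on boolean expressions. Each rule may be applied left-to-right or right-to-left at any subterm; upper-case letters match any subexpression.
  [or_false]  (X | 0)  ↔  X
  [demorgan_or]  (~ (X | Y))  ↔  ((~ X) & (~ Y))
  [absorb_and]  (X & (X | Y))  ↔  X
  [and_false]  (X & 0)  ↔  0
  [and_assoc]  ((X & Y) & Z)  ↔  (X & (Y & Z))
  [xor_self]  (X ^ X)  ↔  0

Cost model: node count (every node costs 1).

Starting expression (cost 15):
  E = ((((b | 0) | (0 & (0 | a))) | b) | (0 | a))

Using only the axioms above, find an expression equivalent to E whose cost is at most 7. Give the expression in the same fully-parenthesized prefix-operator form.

(1) (0 & (0 | a))  =[absorb_and →]=  0    ⊢ ((((b | 0) | 0) | b) | (0 | a))
(2) (b | 0)  =[or_false →]=  b    ⊢ (((b | 0) | b) | (0 | a))
(3) (b | 0)  =[or_false →]=  b    ⊢ cost 7, within 7

((b | b) | (0 | a))   [cost 7]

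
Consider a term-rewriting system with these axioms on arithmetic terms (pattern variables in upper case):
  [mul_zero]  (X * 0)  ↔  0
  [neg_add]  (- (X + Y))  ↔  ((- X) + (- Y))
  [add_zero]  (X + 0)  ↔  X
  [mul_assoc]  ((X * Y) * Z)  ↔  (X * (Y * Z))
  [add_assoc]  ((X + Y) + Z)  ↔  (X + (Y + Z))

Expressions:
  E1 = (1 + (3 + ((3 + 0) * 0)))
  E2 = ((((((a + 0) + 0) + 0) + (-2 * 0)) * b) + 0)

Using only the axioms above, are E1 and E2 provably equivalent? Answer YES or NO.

NO

All listed rules preserve value, hence provable equivalence implies equal values everywhere; look for a separating assignment.
a=0, b=0 gives E1 ↦ 4, E2 ↦ 0; values differ ⇒ not provably equivalent.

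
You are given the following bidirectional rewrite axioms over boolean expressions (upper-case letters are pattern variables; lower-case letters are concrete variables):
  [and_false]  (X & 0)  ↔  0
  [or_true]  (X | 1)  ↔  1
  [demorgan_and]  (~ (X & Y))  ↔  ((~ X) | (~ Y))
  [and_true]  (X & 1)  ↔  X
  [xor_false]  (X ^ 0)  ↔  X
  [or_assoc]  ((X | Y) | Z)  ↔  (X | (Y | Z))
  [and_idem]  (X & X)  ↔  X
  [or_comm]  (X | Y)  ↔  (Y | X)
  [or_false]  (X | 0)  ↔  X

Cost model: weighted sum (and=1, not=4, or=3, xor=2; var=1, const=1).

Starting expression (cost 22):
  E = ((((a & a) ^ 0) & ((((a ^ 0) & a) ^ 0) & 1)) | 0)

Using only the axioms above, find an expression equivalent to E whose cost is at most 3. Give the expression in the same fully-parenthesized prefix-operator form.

(a & a)   [cost 3]

(1) ((((a ^ 0) & a) ^ 0) & 1)  =[and_true →]=  (((a ^ 0) & a) ^ 0)    ⊢ ((((a & a) ^ 0) & (((a ^ 0) & a) ^ 0)) | 0)
(2) (a ^ 0)  =[xor_false →]=  a    ⊢ ((((a & a) ^ 0) & ((a & a) ^ 0)) | 0)
(3) (((a & a) ^ 0) & ((a & a) ^ 0))  =[and_idem →]=  ((a & a) ^ 0)    ⊢ (((a & a) ^ 0) | 0)
(4) ((a & a) ^ 0)  =[xor_false →]=  (a & a)    ⊢ ((a & a) | 0)
(5) ((a & a) | 0)  =[or_false →]=  (a & a)    ⊢ cost 3, within 3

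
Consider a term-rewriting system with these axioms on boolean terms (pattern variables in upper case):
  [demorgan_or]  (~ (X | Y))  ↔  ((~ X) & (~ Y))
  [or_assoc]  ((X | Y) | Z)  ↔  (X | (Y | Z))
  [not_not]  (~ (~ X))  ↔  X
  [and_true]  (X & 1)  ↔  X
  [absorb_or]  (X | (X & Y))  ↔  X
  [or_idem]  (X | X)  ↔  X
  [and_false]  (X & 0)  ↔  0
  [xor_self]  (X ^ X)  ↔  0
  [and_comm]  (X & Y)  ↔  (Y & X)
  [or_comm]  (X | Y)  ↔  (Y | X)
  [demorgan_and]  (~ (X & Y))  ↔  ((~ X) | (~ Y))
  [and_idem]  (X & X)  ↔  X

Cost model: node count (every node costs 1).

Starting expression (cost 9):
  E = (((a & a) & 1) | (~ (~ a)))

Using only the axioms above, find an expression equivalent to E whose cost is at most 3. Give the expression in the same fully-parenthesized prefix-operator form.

(1) (~ (~ a))  =[not_not →]=  a    ⊢ (((a & a) & 1) | a)
(2) ((a & a) & 1)  =[and_true →]=  (a & a)    ⊢ ((a & a) | a)
(3) (a & a)  =[and_idem →]=  a    ⊢ cost 3, within 3

(a | a)   [cost 3]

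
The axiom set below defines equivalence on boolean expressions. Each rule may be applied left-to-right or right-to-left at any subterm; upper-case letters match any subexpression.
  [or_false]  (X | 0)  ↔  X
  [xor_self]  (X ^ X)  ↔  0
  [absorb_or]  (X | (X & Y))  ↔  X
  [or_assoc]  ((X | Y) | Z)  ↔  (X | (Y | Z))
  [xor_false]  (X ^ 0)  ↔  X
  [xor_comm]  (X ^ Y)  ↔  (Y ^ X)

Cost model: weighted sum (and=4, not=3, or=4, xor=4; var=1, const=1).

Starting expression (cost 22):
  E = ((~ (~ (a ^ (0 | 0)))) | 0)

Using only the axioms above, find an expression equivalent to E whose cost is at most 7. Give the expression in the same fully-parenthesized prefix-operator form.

(~ (~ a))   [cost 7]

step 1: or_false (→) rewrites (0 | 0) into 0, now ((~ (~ (a ^ 0))) | 0)
step 2: or_false (→) rewrites ((~ (~ (a ^ 0))) | 0) into (~ (~ (a ^ 0)))
step 3: xor_false (→) rewrites (a ^ 0) into a, reaching cost 7 (bound 7)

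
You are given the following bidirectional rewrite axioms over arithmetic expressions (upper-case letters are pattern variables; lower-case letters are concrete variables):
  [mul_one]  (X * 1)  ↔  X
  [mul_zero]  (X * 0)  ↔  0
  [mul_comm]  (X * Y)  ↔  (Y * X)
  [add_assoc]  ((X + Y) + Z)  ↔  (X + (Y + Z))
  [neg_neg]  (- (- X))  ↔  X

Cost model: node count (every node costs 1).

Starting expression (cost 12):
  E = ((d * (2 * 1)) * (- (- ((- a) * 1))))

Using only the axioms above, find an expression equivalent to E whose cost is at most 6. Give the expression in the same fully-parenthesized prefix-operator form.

((d * 2) * (- a))   [cost 6]

1. [neg_neg →] (- (- ((- a) * 1)))  →  ((- a) * 1);  E = ((d * (2 * 1)) * ((- a) * 1))
2. [mul_one →] (2 * 1)  →  2;  E = ((d * 2) * ((- a) * 1))
3. [mul_one →] ((- a) * 1)  →  (- a);  cost 6 ≤ 6, done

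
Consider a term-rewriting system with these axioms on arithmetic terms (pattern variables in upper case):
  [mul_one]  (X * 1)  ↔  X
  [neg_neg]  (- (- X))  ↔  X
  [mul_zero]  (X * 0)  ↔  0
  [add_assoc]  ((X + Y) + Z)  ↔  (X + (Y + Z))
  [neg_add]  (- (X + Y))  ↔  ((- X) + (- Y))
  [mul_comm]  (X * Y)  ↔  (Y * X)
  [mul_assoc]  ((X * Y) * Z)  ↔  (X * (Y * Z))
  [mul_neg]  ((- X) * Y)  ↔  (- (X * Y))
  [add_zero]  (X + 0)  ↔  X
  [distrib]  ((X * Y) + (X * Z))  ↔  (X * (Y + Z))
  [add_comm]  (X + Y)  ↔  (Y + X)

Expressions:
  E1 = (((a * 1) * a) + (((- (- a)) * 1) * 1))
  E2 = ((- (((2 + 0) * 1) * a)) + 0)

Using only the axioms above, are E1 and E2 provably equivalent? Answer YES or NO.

NO

Every axiom is a valid identity, so a rewrite proof would force E1 and E2 to agree under every assignment.
At a=1: E1 = 2 but E2 = -2; they differ, so no derivation exists.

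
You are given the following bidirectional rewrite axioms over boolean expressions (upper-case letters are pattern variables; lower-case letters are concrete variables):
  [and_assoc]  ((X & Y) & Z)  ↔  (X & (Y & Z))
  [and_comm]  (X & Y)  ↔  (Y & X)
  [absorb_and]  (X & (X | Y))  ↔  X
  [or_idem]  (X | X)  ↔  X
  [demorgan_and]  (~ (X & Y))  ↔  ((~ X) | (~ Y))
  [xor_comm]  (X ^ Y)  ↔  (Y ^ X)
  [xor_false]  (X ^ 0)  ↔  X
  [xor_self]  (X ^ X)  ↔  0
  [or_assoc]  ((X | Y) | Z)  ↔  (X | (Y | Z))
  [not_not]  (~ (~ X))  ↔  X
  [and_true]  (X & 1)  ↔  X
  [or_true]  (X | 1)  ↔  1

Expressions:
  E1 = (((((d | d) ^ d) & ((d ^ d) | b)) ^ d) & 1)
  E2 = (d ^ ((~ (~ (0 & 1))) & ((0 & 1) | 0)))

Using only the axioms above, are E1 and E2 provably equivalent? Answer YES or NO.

1. [and_true →] (((((d | d) ^ d) & ((d ^ d) | b)) ^ d) & 1)  →  ((((d | d) ^ d) & ((d ^ d) | b)) ^ d)
2. [or_idem →] (d | d)  →  d;  E1 = (((d ^ d) & ((d ^ d) | b)) ^ d)
3. [absorb_and →] ((d ^ d) & ((d ^ d) | b))  →  (d ^ d);  E1 = ((d ^ d) ^ d)
4. [xor_self →] (d ^ d)  →  0;  E1 = (0 ^ d)
5. [xor_comm →] (0 ^ d)  →  (d ^ 0)
6. [and_true ←] 0  →  (0 & 1);  E1 = (d ^ (0 & 1))
7. [absorb_and ←] (0 & 1)  →  ((0 & 1) & ((0 & 1) | 0));  E1 = (d ^ ((0 & 1) & ((0 & 1) | 0)))
8. [not_not ←] (0 & 1)  →  (~ (~ (0 & 1)));  this is E2

YES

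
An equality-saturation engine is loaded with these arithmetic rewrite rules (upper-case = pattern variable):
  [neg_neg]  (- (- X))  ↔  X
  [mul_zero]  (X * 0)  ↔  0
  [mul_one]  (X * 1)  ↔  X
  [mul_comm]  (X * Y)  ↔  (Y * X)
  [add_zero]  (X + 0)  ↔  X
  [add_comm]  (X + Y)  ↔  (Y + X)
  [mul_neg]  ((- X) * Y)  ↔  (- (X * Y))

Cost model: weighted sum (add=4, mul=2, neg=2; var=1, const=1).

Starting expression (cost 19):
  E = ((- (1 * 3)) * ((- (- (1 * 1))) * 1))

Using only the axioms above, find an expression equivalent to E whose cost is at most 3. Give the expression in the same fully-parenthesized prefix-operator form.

(- 3)   [cost 3]

(1) (- (- (1 * 1)))  =[neg_neg →]=  (1 * 1)    ⊢ ((- (1 * 3)) * ((1 * 1) * 1))
(2) (1 * 3)  =[mul_comm →]=  (3 * 1)    ⊢ ((- (3 * 1)) * ((1 * 1) * 1))
(3) (1 * 1)  =[mul_one →]=  1    ⊢ ((- (3 * 1)) * (1 * 1))
(4) (1 * 1)  =[mul_one →]=  1    ⊢ ((- (3 * 1)) * 1)
(5) (3 * 1)  =[mul_one →]=  3    ⊢ ((- 3) * 1)
(6) ((- 3) * 1)  =[mul_one →]=  (- 3)    ⊢ cost 3, within 3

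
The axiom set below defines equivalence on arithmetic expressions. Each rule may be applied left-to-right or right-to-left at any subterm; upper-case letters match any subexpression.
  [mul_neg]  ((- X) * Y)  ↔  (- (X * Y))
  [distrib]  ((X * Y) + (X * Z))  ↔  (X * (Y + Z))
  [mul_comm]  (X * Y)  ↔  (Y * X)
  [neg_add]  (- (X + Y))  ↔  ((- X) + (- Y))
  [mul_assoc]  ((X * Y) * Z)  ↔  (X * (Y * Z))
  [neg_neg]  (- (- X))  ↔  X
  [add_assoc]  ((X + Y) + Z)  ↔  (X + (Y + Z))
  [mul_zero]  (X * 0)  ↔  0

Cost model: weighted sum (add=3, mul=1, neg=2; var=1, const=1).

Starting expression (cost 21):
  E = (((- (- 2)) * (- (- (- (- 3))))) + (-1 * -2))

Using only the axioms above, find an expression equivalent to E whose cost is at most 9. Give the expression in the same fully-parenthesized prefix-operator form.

((2 * 3) + (-1 * -2))   [cost 9]

step 1: neg_neg (→) rewrites (- (- (- (- 3)))) into (- (- 3)), now (((- (- 2)) * (- (- 3))) + (-1 * -2))
step 2: neg_neg (→) rewrites (- (- 3)) into 3, now (((- (- 2)) * 3) + (-1 * -2))
step 3: neg_neg (→) rewrites (- (- 2)) into 2, reaching cost 9 (bound 9)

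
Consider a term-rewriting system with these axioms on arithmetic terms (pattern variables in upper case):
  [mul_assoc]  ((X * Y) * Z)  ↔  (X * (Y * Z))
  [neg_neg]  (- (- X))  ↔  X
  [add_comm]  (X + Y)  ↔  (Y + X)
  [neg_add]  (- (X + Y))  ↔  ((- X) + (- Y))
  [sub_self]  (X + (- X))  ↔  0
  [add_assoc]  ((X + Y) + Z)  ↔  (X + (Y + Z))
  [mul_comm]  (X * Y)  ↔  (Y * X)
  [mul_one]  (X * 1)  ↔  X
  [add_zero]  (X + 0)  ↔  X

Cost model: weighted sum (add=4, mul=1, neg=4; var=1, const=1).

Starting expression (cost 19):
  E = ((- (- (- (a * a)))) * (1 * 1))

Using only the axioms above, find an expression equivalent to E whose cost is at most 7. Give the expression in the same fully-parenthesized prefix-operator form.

(- (a * a))   [cost 7]

(1) (1 * 1)  =[mul_one →]=  1    ⊢ ((- (- (- (a * a)))) * 1)
(2) (- (- (- (a * a))))  =[neg_neg →]=  (- (a * a))    ⊢ ((- (a * a)) * 1)
(3) ((- (a * a)) * 1)  =[mul_one →]=  (- (a * a))    ⊢ cost 7, within 7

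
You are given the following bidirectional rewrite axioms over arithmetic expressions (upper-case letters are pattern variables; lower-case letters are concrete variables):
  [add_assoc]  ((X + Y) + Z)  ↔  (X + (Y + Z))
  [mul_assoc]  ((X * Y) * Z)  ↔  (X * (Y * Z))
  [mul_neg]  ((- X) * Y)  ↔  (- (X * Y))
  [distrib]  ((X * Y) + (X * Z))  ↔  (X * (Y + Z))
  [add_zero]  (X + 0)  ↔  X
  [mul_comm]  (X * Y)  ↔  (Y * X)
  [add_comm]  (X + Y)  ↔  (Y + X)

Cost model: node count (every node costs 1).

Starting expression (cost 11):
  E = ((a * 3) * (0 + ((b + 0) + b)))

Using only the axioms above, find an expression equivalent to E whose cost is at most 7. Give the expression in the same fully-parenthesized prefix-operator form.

((a * 3) * (b + b))   [cost 7]

1. [add_zero →] (b + 0)  →  b;  E = ((a * 3) * (0 + (b + b)))
2. [add_comm →] (0 + (b + b))  →  ((b + b) + 0);  E = ((a * 3) * ((b + b) + 0))
3. [add_zero →] ((b + b) + 0)  →  (b + b);  cost 7 ≤ 7, done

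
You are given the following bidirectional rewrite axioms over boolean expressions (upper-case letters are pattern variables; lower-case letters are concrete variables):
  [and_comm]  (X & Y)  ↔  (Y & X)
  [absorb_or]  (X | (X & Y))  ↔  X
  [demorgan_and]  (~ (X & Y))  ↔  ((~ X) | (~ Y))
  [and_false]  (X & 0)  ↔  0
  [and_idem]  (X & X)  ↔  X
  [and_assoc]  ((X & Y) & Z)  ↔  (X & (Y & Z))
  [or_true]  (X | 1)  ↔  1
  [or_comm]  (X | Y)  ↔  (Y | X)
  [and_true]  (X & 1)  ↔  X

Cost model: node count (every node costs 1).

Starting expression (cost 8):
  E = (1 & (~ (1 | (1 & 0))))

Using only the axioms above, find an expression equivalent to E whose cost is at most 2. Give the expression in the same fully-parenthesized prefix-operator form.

(~ 1)   [cost 2]

step 1: and_comm (→) rewrites (1 & (~ (1 | (1 & 0)))) into ((~ (1 | (1 & 0))) & 1)
step 2: and_true (→) rewrites ((~ (1 | (1 & 0))) & 1) into (~ (1 | (1 & 0)))
step 3: absorb_or (→) rewrites (1 | (1 & 0)) into 1, reaching cost 2 (bound 2)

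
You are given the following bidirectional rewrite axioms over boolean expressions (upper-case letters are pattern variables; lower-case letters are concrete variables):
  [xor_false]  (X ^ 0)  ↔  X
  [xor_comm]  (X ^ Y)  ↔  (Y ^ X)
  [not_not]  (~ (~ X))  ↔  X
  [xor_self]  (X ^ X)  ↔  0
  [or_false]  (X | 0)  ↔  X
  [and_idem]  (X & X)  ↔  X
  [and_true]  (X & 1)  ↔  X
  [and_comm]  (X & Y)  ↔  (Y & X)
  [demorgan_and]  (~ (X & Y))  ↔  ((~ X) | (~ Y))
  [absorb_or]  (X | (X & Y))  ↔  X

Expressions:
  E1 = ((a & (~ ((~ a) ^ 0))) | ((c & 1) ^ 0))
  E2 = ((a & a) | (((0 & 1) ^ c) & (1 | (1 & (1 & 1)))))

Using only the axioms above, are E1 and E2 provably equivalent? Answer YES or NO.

YES

1. [xor_false →] ((~ a) ^ 0)  →  (~ a);  E1 = ((a & (~ (~ a))) | ((c & 1) ^ 0))
2. [and_true →] (c & 1)  →  c;  E1 = ((a & (~ (~ a))) | (c ^ 0))
3. [not_not →] (~ (~ a))  →  a;  E1 = ((a & a) | (c ^ 0))
4. [and_true ←] 0  →  (0 & 1);  E1 = ((a & a) | (c ^ (0 & 1)))
5. [xor_comm →] (c ^ (0 & 1))  →  ((0 & 1) ^ c);  E1 = ((a & a) | ((0 & 1) ^ c))
6. [and_true ←] ((0 & 1) ^ c)  →  (((0 & 1) ^ c) & 1);  E1 = ((a & a) | (((0 & 1) ^ c) & 1))
7. [absorb_or ←] 1  →  (1 | (1 & 1));  E1 = ((a & a) | (((0 & 1) ^ c) & (1 | (1 & 1))))
8. [and_idem ←] 1  →  (1 & 1);  this is E2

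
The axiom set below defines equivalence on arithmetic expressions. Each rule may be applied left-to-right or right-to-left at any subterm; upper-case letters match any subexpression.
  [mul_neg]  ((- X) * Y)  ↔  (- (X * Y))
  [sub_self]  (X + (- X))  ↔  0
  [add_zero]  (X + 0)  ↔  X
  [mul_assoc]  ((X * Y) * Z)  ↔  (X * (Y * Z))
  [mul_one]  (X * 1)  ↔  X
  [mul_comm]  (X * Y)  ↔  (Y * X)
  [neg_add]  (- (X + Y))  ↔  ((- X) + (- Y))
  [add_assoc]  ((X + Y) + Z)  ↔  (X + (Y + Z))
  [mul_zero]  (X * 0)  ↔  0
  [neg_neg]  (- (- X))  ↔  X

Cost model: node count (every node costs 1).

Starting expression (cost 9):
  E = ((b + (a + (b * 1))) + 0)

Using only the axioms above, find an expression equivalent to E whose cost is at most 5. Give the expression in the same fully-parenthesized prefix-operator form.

1. [mul_one →] (b * 1)  →  b;  E = ((b + (a + b)) + 0)
2. [add_assoc →] ((b + (a + b)) + 0)  →  (b + ((a + b) + 0))
3. [add_zero →] ((a + b) + 0)  →  (a + b);  cost 5 ≤ 5, done

(b + (a + b))   [cost 5]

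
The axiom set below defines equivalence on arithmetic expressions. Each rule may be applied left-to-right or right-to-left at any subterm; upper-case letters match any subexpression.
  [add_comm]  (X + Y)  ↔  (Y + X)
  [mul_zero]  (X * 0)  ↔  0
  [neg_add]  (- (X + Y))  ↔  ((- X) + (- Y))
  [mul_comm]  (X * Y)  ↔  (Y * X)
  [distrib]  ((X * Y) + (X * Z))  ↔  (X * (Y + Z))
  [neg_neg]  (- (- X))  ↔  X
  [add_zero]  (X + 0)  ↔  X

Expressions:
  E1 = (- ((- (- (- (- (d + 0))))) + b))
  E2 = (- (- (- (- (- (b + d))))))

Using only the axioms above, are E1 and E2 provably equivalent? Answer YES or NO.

1. [neg_neg →] (- (- (- (- (d + 0)))))  →  (- (- (d + 0)));  E1 = (- ((- (- (d + 0))) + b))
2. [neg_neg →] (- (- (d + 0)))  →  (d + 0);  E1 = (- ((d + 0) + b))
3. [add_zero →] (d + 0)  →  d;  E1 = (- (d + b))
4. [add_comm →] (d + b)  →  (b + d);  E1 = (- (b + d))
5. [neg_neg ←] (- (b + d))  →  (- (- (- (b + d))))
6. [neg_neg ←] (- (- (- (b + d))))  →  (- (- (- (- (- (b + d))))));  this is E2

YES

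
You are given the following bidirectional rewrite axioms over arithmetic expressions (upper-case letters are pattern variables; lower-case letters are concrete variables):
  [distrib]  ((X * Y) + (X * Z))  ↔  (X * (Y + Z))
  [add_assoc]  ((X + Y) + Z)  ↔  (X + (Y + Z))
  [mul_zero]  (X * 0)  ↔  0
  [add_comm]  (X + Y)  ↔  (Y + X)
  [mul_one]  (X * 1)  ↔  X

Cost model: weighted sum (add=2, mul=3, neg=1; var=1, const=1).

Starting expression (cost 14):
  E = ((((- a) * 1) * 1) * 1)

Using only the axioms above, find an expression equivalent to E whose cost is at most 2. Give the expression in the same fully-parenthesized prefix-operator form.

(1) ((((- a) * 1) * 1) * 1)  =[mul_one →]=  (((- a) * 1) * 1)
(2) (((- a) * 1) * 1)  =[mul_one →]=  ((- a) * 1)
(3) ((- a) * 1)  =[mul_one →]=  (- a)    ⊢ cost 2, within 2

(- a)   [cost 2]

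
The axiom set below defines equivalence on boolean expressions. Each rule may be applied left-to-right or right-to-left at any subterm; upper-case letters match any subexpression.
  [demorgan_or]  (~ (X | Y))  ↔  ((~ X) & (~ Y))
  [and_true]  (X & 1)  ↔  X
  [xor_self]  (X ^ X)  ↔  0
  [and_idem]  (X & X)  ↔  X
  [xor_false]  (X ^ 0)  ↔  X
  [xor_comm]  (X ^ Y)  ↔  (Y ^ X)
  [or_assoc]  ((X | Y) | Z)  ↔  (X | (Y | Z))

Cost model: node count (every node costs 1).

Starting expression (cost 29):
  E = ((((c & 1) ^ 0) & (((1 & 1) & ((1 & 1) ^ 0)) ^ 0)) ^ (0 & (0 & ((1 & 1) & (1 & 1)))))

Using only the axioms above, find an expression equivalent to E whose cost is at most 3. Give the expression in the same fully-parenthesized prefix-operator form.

(c ^ 0)   [cost 3]

1. [xor_false →] (((1 & 1) & ((1 & 1) ^ 0)) ^ 0)  →  ((1 & 1) & ((1 & 1) ^ 0));  E = ((((c & 1) ^ 0) & ((1 & 1) & ((1 & 1) ^ 0))) ^ (0 & (0 & ((1 & 1) & (1 & 1)))))
2. [xor_false →] ((1 & 1) ^ 0)  →  (1 & 1);  E = ((((c & 1) ^ 0) & ((1 & 1) & (1 & 1))) ^ (0 & (0 & ((1 & 1) & (1 & 1)))))
3. [and_true →] (1 & 1)  →  1;  E = ((((c & 1) ^ 0) & ((1 & 1) & 1)) ^ (0 & (0 & ((1 & 1) & (1 & 1)))))
4. [and_true →] (1 & 1)  →  1;  E = ((((c & 1) ^ 0) & (1 & 1)) ^ (0 & (0 & ((1 & 1) & (1 & 1)))))
5. [and_true →] (c & 1)  →  c;  E = (((c ^ 0) & (1 & 1)) ^ (0 & (0 & ((1 & 1) & (1 & 1)))))
6. [and_idem →] (1 & 1)  →  1;  E = (((c ^ 0) & 1) ^ (0 & (0 & ((1 & 1) & (1 & 1)))))
7. [and_idem →] ((1 & 1) & (1 & 1))  →  (1 & 1);  E = (((c ^ 0) & 1) ^ (0 & (0 & (1 & 1))))
8. [and_idem →] (1 & 1)  →  1;  E = (((c ^ 0) & 1) ^ (0 & (0 & 1)))
9. [and_true →] ((c ^ 0) & 1)  →  (c ^ 0);  E = ((c ^ 0) ^ (0 & (0 & 1)))
10. [xor_false →] (c ^ 0)  →  c;  E = (c ^ (0 & (0 & 1)))
11. [and_true →] (0 & 1)  →  0;  E = (c ^ (0 & 0))
12. [and_idem →] (0 & 0)  →  0;  cost 3 ≤ 3, done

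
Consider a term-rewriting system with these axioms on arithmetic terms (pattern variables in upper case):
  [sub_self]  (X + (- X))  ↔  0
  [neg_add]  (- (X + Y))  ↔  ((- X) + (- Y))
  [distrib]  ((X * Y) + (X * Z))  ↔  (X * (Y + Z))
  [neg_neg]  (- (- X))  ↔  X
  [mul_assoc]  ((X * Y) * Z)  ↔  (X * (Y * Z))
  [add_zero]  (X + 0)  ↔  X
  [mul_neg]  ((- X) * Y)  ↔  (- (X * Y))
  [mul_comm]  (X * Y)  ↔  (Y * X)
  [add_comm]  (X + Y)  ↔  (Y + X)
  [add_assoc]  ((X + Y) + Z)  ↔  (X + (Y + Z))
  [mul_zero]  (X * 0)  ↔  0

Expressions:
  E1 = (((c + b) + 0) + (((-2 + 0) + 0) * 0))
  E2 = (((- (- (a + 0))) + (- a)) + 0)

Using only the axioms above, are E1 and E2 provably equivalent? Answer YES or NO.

Every axiom is a valid identity, so a rewrite proof would force E1 and E2 to agree under every assignment.
At a=0, b=0, c=1: E1 = 1 but E2 = 0; they differ, so no derivation exists.

NO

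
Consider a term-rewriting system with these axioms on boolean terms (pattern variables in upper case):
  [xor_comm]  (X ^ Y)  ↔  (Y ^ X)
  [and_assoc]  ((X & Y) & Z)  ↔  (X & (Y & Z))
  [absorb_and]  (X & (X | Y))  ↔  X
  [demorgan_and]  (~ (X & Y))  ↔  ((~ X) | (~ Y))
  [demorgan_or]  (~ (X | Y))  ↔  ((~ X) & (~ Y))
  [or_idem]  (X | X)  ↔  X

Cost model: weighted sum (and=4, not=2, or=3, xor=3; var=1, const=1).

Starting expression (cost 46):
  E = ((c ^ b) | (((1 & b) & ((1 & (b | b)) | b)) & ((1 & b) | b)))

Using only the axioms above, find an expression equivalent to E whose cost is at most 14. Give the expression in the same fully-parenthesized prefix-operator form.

(1) (b | b)  =[or_idem →]=  b    ⊢ ((c ^ b) | (((1 & b) & ((1 & b) | b)) & ((1 & b) | b)))
(2) ((1 & b) & ((1 & b) | b))  =[absorb_and →]=  (1 & b)    ⊢ ((c ^ b) | ((1 & b) & ((1 & b) | b)))
(3) ((1 & b) & ((1 & b) | b))  =[absorb_and →]=  (1 & b)    ⊢ cost 14, within 14

((c ^ b) | (1 & b))   [cost 14]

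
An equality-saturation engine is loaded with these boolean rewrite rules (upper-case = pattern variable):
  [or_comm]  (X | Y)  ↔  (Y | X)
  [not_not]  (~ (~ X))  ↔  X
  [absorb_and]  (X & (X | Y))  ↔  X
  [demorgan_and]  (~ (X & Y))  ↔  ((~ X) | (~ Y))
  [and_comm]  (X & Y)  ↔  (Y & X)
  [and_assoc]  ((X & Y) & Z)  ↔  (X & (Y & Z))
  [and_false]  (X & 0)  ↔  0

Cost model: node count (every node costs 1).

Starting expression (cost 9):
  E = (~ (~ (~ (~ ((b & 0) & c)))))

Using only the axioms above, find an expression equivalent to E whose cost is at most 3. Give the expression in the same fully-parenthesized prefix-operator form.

(0 & c)   [cost 3]

1. [and_false →] (b & 0)  →  0;  E = (~ (~ (~ (~ (0 & c)))))
2. [not_not →] (~ (~ (~ (~ (0 & c)))))  →  (~ (~ (0 & c)))
3. [not_not →] (~ (~ (0 & c)))  →  (0 & c);  cost 3 ≤ 3, done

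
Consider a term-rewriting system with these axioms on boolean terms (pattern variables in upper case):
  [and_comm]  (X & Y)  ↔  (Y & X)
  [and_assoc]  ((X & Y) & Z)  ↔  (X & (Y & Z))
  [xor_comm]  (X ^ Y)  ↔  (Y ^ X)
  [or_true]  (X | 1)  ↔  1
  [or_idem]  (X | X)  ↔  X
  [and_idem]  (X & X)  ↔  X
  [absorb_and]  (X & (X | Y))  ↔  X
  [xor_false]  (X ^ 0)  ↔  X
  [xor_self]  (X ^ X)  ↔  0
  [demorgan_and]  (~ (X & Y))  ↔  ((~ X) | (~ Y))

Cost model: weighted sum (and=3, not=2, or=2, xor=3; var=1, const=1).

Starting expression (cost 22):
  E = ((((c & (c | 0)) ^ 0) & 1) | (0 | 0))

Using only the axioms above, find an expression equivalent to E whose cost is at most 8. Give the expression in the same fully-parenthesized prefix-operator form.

((c & 1) | 0)   [cost 8]

1. [absorb_and →] (c & (c | 0))  →  c;  E = (((c ^ 0) & 1) | (0 | 0))
2. [or_idem →] (0 | 0)  →  0;  E = (((c ^ 0) & 1) | 0)
3. [xor_false →] (c ^ 0)  →  c;  cost 8 ≤ 8, done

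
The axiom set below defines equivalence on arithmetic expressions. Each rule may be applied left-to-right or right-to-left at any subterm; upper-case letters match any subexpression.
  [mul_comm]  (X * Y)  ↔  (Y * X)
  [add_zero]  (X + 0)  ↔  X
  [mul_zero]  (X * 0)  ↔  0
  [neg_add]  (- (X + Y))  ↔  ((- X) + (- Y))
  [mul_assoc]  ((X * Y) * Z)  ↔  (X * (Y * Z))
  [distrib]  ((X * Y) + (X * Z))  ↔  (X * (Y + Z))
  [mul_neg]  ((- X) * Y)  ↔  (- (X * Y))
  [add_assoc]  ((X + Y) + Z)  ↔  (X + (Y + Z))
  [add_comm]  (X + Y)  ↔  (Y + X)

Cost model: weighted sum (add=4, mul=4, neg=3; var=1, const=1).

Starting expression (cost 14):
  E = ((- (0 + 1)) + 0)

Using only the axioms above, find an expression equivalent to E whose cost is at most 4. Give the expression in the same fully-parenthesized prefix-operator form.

step 1: add_zero (→) rewrites ((- (0 + 1)) + 0) into (- (0 + 1))
step 2: add_comm (→) rewrites (0 + 1) into (1 + 0), now (- (1 + 0))
step 3: add_zero (→) rewrites (1 + 0) into 1, reaching cost 4 (bound 4)

(- 1)   [cost 4]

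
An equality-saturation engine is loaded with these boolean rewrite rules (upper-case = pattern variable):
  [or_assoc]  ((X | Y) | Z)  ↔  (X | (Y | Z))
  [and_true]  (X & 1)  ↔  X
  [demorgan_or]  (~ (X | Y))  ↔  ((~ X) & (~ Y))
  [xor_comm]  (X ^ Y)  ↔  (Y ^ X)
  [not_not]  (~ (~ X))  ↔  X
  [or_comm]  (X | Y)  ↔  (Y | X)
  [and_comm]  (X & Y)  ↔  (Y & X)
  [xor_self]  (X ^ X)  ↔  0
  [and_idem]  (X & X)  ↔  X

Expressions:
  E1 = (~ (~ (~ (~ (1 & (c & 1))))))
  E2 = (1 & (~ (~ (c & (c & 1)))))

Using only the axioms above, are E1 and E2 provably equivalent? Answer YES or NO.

YES

1. [and_true →] (c & 1)  →  c;  E1 = (~ (~ (~ (~ (1 & c)))))
2. [not_not →] (~ (~ (~ (~ (1 & c)))))  →  (~ (~ (1 & c)))
3. [not_not →] (~ (~ (1 & c)))  →  (1 & c)
4. [and_idem ←] c  →  (c & c);  E1 = (1 & (c & c))
5. [not_not ←] (c & c)  →  (~ (~ (c & c)));  E1 = (1 & (~ (~ (c & c))))
6. [and_true ←] c  →  (c & 1);  this is E2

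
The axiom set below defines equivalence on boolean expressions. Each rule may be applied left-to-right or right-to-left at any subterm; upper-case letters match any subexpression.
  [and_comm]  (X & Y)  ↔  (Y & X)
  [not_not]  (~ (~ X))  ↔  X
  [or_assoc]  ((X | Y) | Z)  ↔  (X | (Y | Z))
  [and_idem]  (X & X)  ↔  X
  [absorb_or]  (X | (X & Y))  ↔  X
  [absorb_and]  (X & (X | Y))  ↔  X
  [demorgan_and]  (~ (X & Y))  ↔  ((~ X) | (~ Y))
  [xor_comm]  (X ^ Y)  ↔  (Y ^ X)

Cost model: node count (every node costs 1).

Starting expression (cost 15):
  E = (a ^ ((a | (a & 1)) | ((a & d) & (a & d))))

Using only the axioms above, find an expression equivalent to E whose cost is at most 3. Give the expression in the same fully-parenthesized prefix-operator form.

(a ^ a)   [cost 3]

1. [absorb_or →] (a | (a & 1))  →  a;  E = (a ^ (a | ((a & d) & (a & d))))
2. [and_idem →] ((a & d) & (a & d))  →  (a & d);  E = (a ^ (a | (a & d)))
3. [absorb_or →] (a | (a & d))  →  a;  cost 3 ≤ 3, done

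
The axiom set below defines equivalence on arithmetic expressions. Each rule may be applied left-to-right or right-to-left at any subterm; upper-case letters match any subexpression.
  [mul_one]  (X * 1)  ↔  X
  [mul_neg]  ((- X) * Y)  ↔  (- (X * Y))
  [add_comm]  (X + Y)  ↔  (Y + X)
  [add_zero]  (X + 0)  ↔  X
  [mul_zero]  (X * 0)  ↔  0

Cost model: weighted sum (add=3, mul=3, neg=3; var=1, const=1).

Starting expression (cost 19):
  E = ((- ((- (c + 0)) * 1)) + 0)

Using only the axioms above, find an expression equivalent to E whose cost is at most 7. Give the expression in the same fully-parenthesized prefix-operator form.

(- (- c))   [cost 7]

step 1: add_zero (→) rewrites (c + 0) into c, now ((- ((- c) * 1)) + 0)
step 2: add_zero (→) rewrites ((- ((- c) * 1)) + 0) into (- ((- c) * 1))
step 3: mul_one (→) rewrites ((- c) * 1) into (- c), reaching cost 7 (bound 7)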